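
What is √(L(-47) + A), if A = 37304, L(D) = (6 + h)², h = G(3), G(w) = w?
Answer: √37385 ≈ 193.35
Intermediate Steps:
h = 3
L(D) = 81 (L(D) = (6 + 3)² = 9² = 81)
√(L(-47) + A) = √(81 + 37304) = √37385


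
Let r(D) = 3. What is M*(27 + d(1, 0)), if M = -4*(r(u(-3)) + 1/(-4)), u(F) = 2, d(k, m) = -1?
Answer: -286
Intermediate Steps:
M = -11 (M = -4*(3 + 1/(-4)) = -4*(3 - ¼) = -4*11/4 = -11)
M*(27 + d(1, 0)) = -11*(27 - 1) = -11*26 = -286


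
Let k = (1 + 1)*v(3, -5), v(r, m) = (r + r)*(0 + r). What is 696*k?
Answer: 25056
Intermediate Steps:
v(r, m) = 2*r² (v(r, m) = (2*r)*r = 2*r²)
k = 36 (k = (1 + 1)*(2*3²) = 2*(2*9) = 2*18 = 36)
696*k = 696*36 = 25056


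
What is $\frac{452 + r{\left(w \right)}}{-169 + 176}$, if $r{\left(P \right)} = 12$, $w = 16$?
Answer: $\frac{464}{7} \approx 66.286$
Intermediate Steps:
$\frac{452 + r{\left(w \right)}}{-169 + 176} = \frac{452 + 12}{-169 + 176} = \frac{464}{7}$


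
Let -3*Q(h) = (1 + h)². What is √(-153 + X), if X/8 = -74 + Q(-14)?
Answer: I*√10761/3 ≈ 34.578*I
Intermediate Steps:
Q(h) = -(1 + h)²/3
X = -3128/3 (X = 8*(-74 - (1 - 14)²/3) = 8*(-74 - ⅓*(-13)²) = 8*(-74 - ⅓*169) = 8*(-74 - 169/3) = 8*(-391/3) = -3128/3 ≈ -1042.7)
√(-153 + X) = √(-153 - 3128/3) = √(-3587/3) = I*√10761/3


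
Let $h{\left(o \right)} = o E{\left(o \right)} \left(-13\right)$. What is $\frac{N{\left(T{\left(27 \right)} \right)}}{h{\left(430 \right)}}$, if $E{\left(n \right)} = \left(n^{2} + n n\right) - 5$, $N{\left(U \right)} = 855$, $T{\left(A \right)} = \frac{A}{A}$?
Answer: $- \frac{57}{137810270} \approx -4.1361 \cdot 10^{-7}$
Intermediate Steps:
$T{\left(A \right)} = 1$
$E{\left(n \right)} = -5 + 2 n^{2}$ ($E{\left(n \right)} = \left(n^{2} + n^{2}\right) - 5 = 2 n^{2} - 5 = -5 + 2 n^{2}$)
$h{\left(o \right)} = - 13 o \left(-5 + 2 o^{2}\right)$ ($h{\left(o \right)} = o \left(-5 + 2 o^{2}\right) \left(-13\right) = - 13 o \left(-5 + 2 o^{2}\right)$)
$\frac{N{\left(T{\left(27 \right)} \right)}}{h{\left(430 \right)}} = \frac{855}{- 26 \cdot 430^{3} + 65 \cdot 430} = \frac{855}{\left(-26\right) 79507000 + 27950} = \frac{855}{-2067182000 + 27950} = \frac{855}{-2067154050} = 855 \left(- \frac{1}{2067154050}\right) = - \frac{57}{137810270}$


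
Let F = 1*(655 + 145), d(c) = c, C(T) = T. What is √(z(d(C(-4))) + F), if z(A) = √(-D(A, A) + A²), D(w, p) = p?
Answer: √(800 + 2*√5) ≈ 28.363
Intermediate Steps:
z(A) = √(A² - A) (z(A) = √(-A + A²) = √(A² - A))
F = 800 (F = 1*800 = 800)
√(z(d(C(-4))) + F) = √(√(-4*(-1 - 4)) + 800) = √(√(-4*(-5)) + 800) = √(√20 + 800) = √(2*√5 + 800) = √(800 + 2*√5)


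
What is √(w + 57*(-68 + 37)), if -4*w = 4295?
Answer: I*√11363/2 ≈ 53.299*I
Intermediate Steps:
w = -4295/4 (w = -¼*4295 = -4295/4 ≈ -1073.8)
√(w + 57*(-68 + 37)) = √(-4295/4 + 57*(-68 + 37)) = √(-4295/4 + 57*(-31)) = √(-4295/4 - 1767) = √(-11363/4) = I*√11363/2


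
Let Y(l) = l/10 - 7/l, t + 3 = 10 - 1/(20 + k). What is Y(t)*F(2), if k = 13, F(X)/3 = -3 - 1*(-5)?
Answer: -2333/1265 ≈ -1.8443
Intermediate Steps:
F(X) = 6 (F(X) = 3*(-3 - 1*(-5)) = 3*(-3 + 5) = 3*2 = 6)
t = 230/33 (t = -3 + (10 - 1/(20 + 13)) = -3 + (10 - 1/33) = -3 + 329/33 = 230/33 ≈ 6.9697)
Y(l) = -7/l + l/10 (Y(l) = l*(⅒) - 7/l = l/10 - 7/l = -7/l + l/10)
Y(t)*F(2) = (-7/230/33 + (⅒)*(230/33))*6 = (-7*33/230 + 23/33)*6 = (-231/230 + 23/33)*6 = -2333/7590*6 = -2333/1265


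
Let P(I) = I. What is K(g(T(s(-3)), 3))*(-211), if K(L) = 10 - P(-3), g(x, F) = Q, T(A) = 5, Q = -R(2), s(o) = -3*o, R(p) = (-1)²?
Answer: -2743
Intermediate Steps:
R(p) = 1
Q = -1 (Q = -1*1 = -1)
g(x, F) = -1
K(L) = 13 (K(L) = 10 - 1*(-3) = 10 + 3 = 13)
K(g(T(s(-3)), 3))*(-211) = 13*(-211) = -2743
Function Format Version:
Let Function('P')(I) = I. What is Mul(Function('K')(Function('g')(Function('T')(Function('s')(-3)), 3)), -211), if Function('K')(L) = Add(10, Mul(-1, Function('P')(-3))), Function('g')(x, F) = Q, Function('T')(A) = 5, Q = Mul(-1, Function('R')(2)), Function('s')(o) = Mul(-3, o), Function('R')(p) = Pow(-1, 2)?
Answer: -2743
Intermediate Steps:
Function('R')(p) = 1
Q = -1 (Q = Mul(-1, 1) = -1)
Function('g')(x, F) = -1
Function('K')(L) = 13 (Function('K')(L) = Add(10, Mul(-1, -3)) = Add(10, 3) = 13)
Mul(Function('K')(Function('g')(Function('T')(Function('s')(-3)), 3)), -211) = Mul(13, -211) = -2743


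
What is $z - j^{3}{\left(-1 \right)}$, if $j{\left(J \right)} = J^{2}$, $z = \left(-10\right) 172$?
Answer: $-1721$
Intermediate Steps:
$z = -1720$
$z - j^{3}{\left(-1 \right)} = -1720 - \left(\left(-1\right)^{2}\right)^{3} = -1720 - 1^{3} = -1720 - 1 = -1721$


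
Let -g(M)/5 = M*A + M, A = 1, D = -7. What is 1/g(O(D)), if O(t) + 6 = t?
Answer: 1/130 ≈ 0.0076923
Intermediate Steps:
O(t) = -6 + t
g(M) = -10*M (g(M) = -5*(M*1 + M) = -5*(M + M) = -10*M)
1/g(O(D)) = 1/(-10*(-6 - 7)) = 1/(-10*(-13)) = 1/130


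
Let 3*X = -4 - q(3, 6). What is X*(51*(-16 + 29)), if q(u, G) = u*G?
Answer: -4862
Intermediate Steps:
q(u, G) = G*u
X = -22/3 (X = (-4 - 6*3)/3 = (-4 - 1*18)/3 = (-4 - 18)/3 = (1/3)*(-22) = -22/3 ≈ -7.3333)
X*(51*(-16 + 29)) = -374*(-16 + 29) = -374*13 = -22/3*663 = -4862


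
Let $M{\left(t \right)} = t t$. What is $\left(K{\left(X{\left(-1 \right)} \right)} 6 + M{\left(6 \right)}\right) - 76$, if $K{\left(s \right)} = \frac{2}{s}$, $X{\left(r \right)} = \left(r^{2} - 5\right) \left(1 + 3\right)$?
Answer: $- \frac{163}{4} \approx -40.75$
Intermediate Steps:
$X{\left(r \right)} = -20 + 4 r^{2}$ ($X{\left(r \right)} = \left(-5 + r^{2}\right) 4 = -20 + 4 r^{2}$)
$M{\left(t \right)} = t^{2}$
$\left(K{\left(X{\left(-1 \right)} \right)} 6 + M{\left(6 \right)}\right) - 76 = \left(\frac{2}{-20 + 4 \left(-1\right)^{2}} \cdot 6 + 6^{2}\right) - 76 = \left(\frac{2}{-20 + 4 \cdot 1} \cdot 6 + 36\right) - 76 = \left(\frac{2}{-20 + 4} \cdot 6 + 36\right) - 76 = \left(\frac{2}{-16} \cdot 6 + 36\right) - 76 = \left(2 \left(- \frac{1}{16}\right) 6 + 36\right) - 76 = \left(\left(- \frac{1}{8}\right) 6 + 36\right) - 76 = \left(- \frac{3}{4} + 36\right) - 76 = \frac{141}{4} - 76 = - \frac{163}{4}$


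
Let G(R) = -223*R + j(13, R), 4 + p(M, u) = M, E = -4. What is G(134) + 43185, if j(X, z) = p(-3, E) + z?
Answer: 13430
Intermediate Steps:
p(M, u) = -4 + M
j(X, z) = -7 + z (j(X, z) = (-4 - 3) + z = -7 + z)
G(R) = -7 - 222*R (G(R) = -223*R + (-7 + R) = -7 - 222*R)
G(134) + 43185 = (-7 - 222*134) + 43185 = (-7 - 29748) + 43185 = -29755 + 43185 = 13430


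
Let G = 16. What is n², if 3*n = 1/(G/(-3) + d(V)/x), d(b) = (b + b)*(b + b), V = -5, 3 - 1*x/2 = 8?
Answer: 1/2116 ≈ 0.00047259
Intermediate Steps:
x = -10 (x = 6 - 2*8 = 6 - 16 = -10)
d(b) = 4*b² (d(b) = (2*b)*(2*b) = 4*b²)
n = -1/46 (n = 1/(3*(16/(-3) + (4*(-5)²)/(-10))) = 1/(3*(16*(-⅓) + (4*25)*(-⅒))) = 1/(3*(-16/3 + 100*(-⅒))) = 1/(3*(-16/3 - 10)) = 1/(3*(-46/3)) = (⅓)*(-3/46) = -1/46 ≈ -0.021739)
n² = (-1/46)² = 1/2116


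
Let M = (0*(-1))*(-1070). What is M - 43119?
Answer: -43119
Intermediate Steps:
M = 0 (M = 0*(-1070) = 0)
M - 43119 = 0 - 43119 = -43119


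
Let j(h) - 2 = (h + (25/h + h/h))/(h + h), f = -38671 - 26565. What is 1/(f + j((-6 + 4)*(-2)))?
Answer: -32/2087443 ≈ -1.5330e-5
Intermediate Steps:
f = -65236
j(h) = 2 + (1 + h + 25/h)/(2*h) (j(h) = 2 + (h + (25/h + h/h))/(h + h) = 2 + (h + (25/h + 1))/((2*h)) = 2 + (h + (1 + 25/h))*(1/(2*h)) = 2 + (1 + h + 25/h)*(1/(2*h)) = 2 + (1 + h + 25/h)/(2*h))
1/(f + j((-6 + 4)*(-2))) = 1/(-65236 + (25 + (-6 + 4)*(-2) + 5*((-6 + 4)*(-2))²)/(2*((-6 + 4)*(-2))²)) = 1/(-65236 + (25 - 2*(-2) + 5*(-2*(-2))²)/(2*(-2*(-2))²)) = 1/(-65236 + (½)*(25 + 4 + 5*4²)/4²) = 1/(-65236 + (½)*(1/16)*(25 + 4 + 5*16)) = 1/(-65236 + (½)*(1/16)*(25 + 4 + 80)) = 1/(-65236 + (½)*(1/16)*109) = 1/(-65236 + 109/32) = 1/(-2087443/32) = -32/2087443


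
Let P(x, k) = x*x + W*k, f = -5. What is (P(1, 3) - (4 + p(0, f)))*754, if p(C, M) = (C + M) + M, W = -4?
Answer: -3770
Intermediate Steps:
p(C, M) = C + 2*M
P(x, k) = x² - 4*k (P(x, k) = x*x - 4*k = x² - 4*k)
(P(1, 3) - (4 + p(0, f)))*754 = ((1² - 4*3) - (4 + (0 + 2*(-5))))*754 = ((1 - 12) - (4 + (0 - 10)))*754 = (-11 - (4 - 10))*754 = (-11 - 1*(-6))*754 = (-11 + 6)*754 = -5*754 = -3770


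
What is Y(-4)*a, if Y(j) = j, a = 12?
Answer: -48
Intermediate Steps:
Y(-4)*a = -4*12 = -48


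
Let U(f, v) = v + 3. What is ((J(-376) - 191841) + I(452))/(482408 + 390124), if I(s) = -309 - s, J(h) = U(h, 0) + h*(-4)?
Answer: -191095/872532 ≈ -0.21901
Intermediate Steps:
U(f, v) = 3 + v
J(h) = 3 - 4*h (J(h) = (3 + 0) + h*(-4) = 3 - 4*h)
((J(-376) - 191841) + I(452))/(482408 + 390124) = (((3 - 4*(-376)) - 191841) + (-309 - 1*452))/(482408 + 390124) = (((3 + 1504) - 191841) + (-309 - 452))/872532 = ((1507 - 191841) - 761)*(1/872532) = (-190334 - 761)*(1/872532) = -191095*1/872532 = -191095/872532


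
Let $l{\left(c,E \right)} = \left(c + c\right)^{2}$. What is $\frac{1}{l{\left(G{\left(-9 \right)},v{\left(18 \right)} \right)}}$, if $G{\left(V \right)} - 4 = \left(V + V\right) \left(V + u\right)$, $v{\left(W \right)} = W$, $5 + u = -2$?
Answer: $\frac{1}{341056} \approx 2.9321 \cdot 10^{-6}$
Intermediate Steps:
$u = -7$ ($u = -5 - 2 = -7$)
$G{\left(V \right)} = 4 + 2 V \left(-7 + V\right)$ ($G{\left(V \right)} = 4 + \left(V + V\right) \left(V - 7\right) = 4 + 2 V \left(-7 + V\right)$)
$l{\left(c,E \right)} = 4 c^{2}$ ($l{\left(c,E \right)} = \left(2 c\right)^{2} = 4 c^{2}$)
$\frac{1}{l{\left(G{\left(-9 \right)},v{\left(18 \right)} \right)}} = \frac{1}{4 \left(4 - -126 + 2 \left(-9\right)^{2}\right)^{2}} = \frac{1}{4 \left(4 + 126 + 2 \cdot 81\right)^{2}} = \frac{1}{4 \left(4 + 126 + 162\right)^{2}} = \frac{1}{4 \cdot 292^{2}} = \frac{1}{4 \cdot 85264} = \frac{1}{341056}$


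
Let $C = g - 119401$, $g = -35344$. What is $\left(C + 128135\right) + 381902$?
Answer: $355292$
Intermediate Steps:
$C = -154745$ ($C = -35344 - 119401 = -154745$)
$\left(C + 128135\right) + 381902 = \left(-154745 + 128135\right) + 381902 = -26610 + 381902 = 355292$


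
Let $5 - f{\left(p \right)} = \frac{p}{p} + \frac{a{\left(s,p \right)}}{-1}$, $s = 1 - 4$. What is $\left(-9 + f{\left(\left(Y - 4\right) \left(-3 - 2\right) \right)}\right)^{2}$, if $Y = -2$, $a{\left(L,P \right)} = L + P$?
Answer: $484$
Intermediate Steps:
$s = -3$
$f{\left(p \right)} = 1 + p$ ($f{\left(p \right)} = 5 - \left(\frac{p}{p} + \frac{-3 + p}{-1}\right) = 5 - \left(1 + \left(-3 + p\right) \left(-1\right)\right) = 5 - \left(1 - \left(-3 + p\right)\right) = 5 - \left(4 - p\right) = 5 + \left(-4 + p\right) = 1 + p$)
$\left(-9 + f{\left(\left(Y - 4\right) \left(-3 - 2\right) \right)}\right)^{2} = \left(-9 + \left(1 + \left(-2 - 4\right) \left(-3 - 2\right)\right)\right)^{2} = \left(-9 + \left(1 - -30\right)\right)^{2} = \left(-9 + \left(1 + 30\right)\right)^{2} = \left(-9 + 31\right)^{2} = 22^{2} = 484$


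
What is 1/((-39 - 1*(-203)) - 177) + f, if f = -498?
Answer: -6475/13 ≈ -498.08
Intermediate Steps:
1/((-39 - 1*(-203)) - 177) + f = 1/((-39 - 1*(-203)) - 177) - 498 = 1/((-39 + 203) - 177) - 498 = 1/(164 - 177) - 498 = 1/(-13) - 498 = -1/13 - 498 = -6475/13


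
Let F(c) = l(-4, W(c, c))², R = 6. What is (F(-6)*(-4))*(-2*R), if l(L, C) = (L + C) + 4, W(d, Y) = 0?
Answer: 0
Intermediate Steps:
l(L, C) = 4 + C + L (l(L, C) = (C + L) + 4 = 4 + C + L)
F(c) = 0 (F(c) = (4 + 0 - 4)² = 0² = 0)
(F(-6)*(-4))*(-2*R) = (0*(-4))*(-2*6) = 0*(-12) = 0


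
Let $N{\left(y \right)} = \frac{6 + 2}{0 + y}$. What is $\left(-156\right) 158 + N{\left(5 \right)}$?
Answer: $- \frac{123232}{5} \approx -24646.0$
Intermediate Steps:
$N{\left(y \right)} = \frac{8}{y}$
$\left(-156\right) 158 + N{\left(5 \right)} = \left(-156\right) 158 + \frac{8}{5} = -24648 + 8 \cdot \frac{1}{5} = -24648 + \frac{8}{5} = - \frac{123232}{5}$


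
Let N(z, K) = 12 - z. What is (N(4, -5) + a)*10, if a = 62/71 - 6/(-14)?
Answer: 46230/497 ≈ 93.018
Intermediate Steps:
a = 647/497 (a = 62*(1/71) - 6*(-1/14) = 62/71 + 3/7 = 647/497 ≈ 1.3018)
(N(4, -5) + a)*10 = ((12 - 1*4) + 647/497)*10 = ((12 - 4) + 647/497)*10 = (8 + 647/497)*10 = (4623/497)*10 = 46230/497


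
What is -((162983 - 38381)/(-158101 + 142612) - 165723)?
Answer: 855669383/5163 ≈ 1.6573e+5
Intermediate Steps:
-((162983 - 38381)/(-158101 + 142612) - 165723) = -(124602/(-15489) - 165723) = -(124602*(-1/15489) - 165723) = -(-41534/5163 - 165723) = -1*(-855669383/5163) = 855669383/5163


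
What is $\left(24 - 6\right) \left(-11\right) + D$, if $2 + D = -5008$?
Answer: $-5208$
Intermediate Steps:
$D = -5010$ ($D = -2 - 5008 = -5010$)
$\left(24 - 6\right) \left(-11\right) + D = \left(24 - 6\right) \left(-11\right) - 5010 = 18 \left(-11\right) - 5010 = -198 - 5010 = -5208$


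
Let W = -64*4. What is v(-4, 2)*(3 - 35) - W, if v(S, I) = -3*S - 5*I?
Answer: 192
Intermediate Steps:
W = -256
v(S, I) = -5*I - 3*S
v(-4, 2)*(3 - 35) - W = (-5*2 - 3*(-4))*(3 - 35) - 1*(-256) = (-10 + 12)*(-32) + 256 = 2*(-32) + 256 = -64 + 256 = 192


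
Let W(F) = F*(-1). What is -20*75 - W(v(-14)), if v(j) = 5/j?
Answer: -21005/14 ≈ -1500.4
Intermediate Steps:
W(F) = -F
-20*75 - W(v(-14)) = -20*75 - (-1)*5/(-14) = -1500 - (-1)*5*(-1/14) = -1500 - (-1)*(-5)/14 = -1500 - 1*5/14 = -1500 - 5/14 = -21005/14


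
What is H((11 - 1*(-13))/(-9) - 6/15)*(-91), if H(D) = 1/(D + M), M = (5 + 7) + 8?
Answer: -1365/254 ≈ -5.3740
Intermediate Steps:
M = 20 (M = 12 + 8 = 20)
H(D) = 1/(20 + D) (H(D) = 1/(D + 20) = 1/(20 + D))
H((11 - 1*(-13))/(-9) - 6/15)*(-91) = -91/(20 + ((11 - 1*(-13))/(-9) - 6/15)) = -91/(20 + ((11 + 13)*(-1/9) - 6*1/15)) = -91/(20 + (24*(-1/9) - 2/5)) = -91/(20 + (-8/3 - 2/5)) = -91/(20 - 46/15) = -91/(254/15) = (15/254)*(-91) = -1365/254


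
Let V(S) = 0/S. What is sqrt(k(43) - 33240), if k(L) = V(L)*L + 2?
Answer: I*sqrt(33238) ≈ 182.31*I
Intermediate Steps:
V(S) = 0
k(L) = 2 (k(L) = 0*L + 2 = 0 + 2 = 2)
sqrt(k(43) - 33240) = sqrt(2 - 33240) = sqrt(-33238) = I*sqrt(33238)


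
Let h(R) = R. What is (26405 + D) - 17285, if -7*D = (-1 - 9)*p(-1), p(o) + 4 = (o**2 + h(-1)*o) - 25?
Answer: 63570/7 ≈ 9081.4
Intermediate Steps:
p(o) = -29 + o**2 - o (p(o) = -4 + ((o**2 - o) - 25) = -4 + (-25 + o**2 - o) = -29 + o**2 - o)
D = -270/7 (D = -(-1 - 9)*(-29 + (-1)**2 - 1*(-1))/7 = -(-10)*(-29 + 1 + 1)/7 = -(-10)*(-27)/7 = -1/7*270 = -270/7 ≈ -38.571)
(26405 + D) - 17285 = (26405 - 270/7) - 17285 = 184565/7 - 17285 = 63570/7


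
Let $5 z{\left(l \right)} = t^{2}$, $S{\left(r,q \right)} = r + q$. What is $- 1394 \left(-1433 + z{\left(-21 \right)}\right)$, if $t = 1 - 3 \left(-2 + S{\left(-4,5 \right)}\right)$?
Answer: $\frac{9965706}{5} \approx 1.9931 \cdot 10^{6}$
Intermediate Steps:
$S{\left(r,q \right)} = q + r$
$t = 4$ ($t = 1 - 3 \left(-2 + \left(5 - 4\right)\right) = 1 - 3 \left(-2 + 1\right) = 1 - 3 \left(-1\right) = 1 - -3 = 1 + 3 = 4$)
$z{\left(l \right)} = \frac{16}{5}$ ($z{\left(l \right)} = \frac{4^{2}}{5} = \frac{1}{5} \cdot 16 = \frac{16}{5}$)
$- 1394 \left(-1433 + z{\left(-21 \right)}\right) = - 1394 \left(-1433 + \frac{16}{5}\right) = \left(-1394\right) \left(- \frac{7149}{5}\right) = \frac{9965706}{5}$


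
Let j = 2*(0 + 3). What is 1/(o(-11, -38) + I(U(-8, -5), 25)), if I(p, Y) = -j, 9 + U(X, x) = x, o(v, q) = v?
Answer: -1/17 ≈ -0.058824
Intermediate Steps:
U(X, x) = -9 + x
j = 6 (j = 2*3 = 6)
I(p, Y) = -6 (I(p, Y) = -1*6 = -6)
1/(o(-11, -38) + I(U(-8, -5), 25)) = 1/(-11 - 6) = 1/(-17) = -1/17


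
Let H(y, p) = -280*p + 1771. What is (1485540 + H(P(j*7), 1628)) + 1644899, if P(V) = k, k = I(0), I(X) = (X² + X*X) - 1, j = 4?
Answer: 2676370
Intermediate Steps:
I(X) = -1 + 2*X² (I(X) = (X² + X²) - 1 = 2*X² - 1 = -1 + 2*X²)
k = -1 (k = -1 + 2*0² = -1 + 2*0 = -1 + 0 = -1)
P(V) = -1
H(y, p) = 1771 - 280*p
(1485540 + H(P(j*7), 1628)) + 1644899 = (1485540 + (1771 - 280*1628)) + 1644899 = (1485540 + (1771 - 455840)) + 1644899 = (1485540 - 454069) + 1644899 = 1031471 + 1644899 = 2676370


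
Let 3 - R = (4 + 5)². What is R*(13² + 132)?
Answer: -23478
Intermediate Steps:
R = -78 (R = 3 - (4 + 5)² = 3 - 1*9² = 3 - 1*81 = 3 - 81 = -78)
R*(13² + 132) = -78*(13² + 132) = -78*(169 + 132) = -78*301 = -23478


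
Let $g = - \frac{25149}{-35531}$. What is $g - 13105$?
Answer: $- \frac{465608606}{35531} \approx -13104.0$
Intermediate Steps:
$g = \frac{25149}{35531}$ ($g = \left(-25149\right) \left(- \frac{1}{35531}\right) = \frac{25149}{35531} \approx 0.7078$)
$g - 13105 = \frac{25149}{35531} - 13105 = - \frac{465608606}{35531}$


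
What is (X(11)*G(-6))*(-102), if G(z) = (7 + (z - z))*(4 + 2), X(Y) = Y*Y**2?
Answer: -5702004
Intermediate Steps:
X(Y) = Y**3
G(z) = 42 (G(z) = (7 + 0)*6 = 7*6 = 42)
(X(11)*G(-6))*(-102) = (11**3*42)*(-102) = (1331*42)*(-102) = 55902*(-102) = -5702004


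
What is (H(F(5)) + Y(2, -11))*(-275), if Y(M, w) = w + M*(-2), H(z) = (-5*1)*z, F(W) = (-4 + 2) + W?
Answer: 8250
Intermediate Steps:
F(W) = -2 + W
H(z) = -5*z
Y(M, w) = w - 2*M
(H(F(5)) + Y(2, -11))*(-275) = (-5*(-2 + 5) + (-11 - 2*2))*(-275) = (-5*3 + (-11 - 4))*(-275) = (-15 - 15)*(-275) = -30*(-275) = 8250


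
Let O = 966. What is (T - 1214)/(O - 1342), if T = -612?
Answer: 913/188 ≈ 4.8564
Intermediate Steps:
(T - 1214)/(O - 1342) = (-612 - 1214)/(966 - 1342) = -1826/(-376) = -1826*(-1/376) = 913/188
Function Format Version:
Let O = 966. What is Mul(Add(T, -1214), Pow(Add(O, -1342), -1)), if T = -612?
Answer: Rational(913, 188) ≈ 4.8564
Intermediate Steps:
Mul(Add(T, -1214), Pow(Add(O, -1342), -1)) = Mul(Add(-612, -1214), Pow(Add(966, -1342), -1)) = Mul(-1826, Pow(-376, -1)) = Mul(-1826, Rational(-1, 376)) = Rational(913, 188)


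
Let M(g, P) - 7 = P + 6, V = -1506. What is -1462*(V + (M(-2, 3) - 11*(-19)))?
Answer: 1872822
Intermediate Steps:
M(g, P) = 13 + P (M(g, P) = 7 + (P + 6) = 7 + (6 + P) = 13 + P)
-1462*(V + (M(-2, 3) - 11*(-19))) = -1462*(-1506 + ((13 + 3) - 11*(-19))) = -1462*(-1506 + (16 + 209)) = -1462*(-1506 + 225) = -1462*(-1281) = 1872822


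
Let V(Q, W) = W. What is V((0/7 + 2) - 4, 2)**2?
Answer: 4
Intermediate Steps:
V((0/7 + 2) - 4, 2)**2 = 2**2 = 4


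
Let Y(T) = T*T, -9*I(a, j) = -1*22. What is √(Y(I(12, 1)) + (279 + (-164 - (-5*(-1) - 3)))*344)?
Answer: 2*√787279/9 ≈ 197.18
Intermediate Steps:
I(a, j) = 22/9 (I(a, j) = -(-1)*22/9 = -⅑*(-22) = 22/9)
Y(T) = T²
√(Y(I(12, 1)) + (279 + (-164 - (-5*(-1) - 3)))*344) = √((22/9)² + (279 + (-164 - (-5*(-1) - 3)))*344) = √(484/81 + (279 + (-164 - (5 - 3)))*344) = √(484/81 + (279 + (-164 - 1*2))*344) = √(484/81 + (279 + (-164 - 2))*344) = √(484/81 + (279 - 166)*344) = √(484/81 + 113*344) = √(484/81 + 38872) = √(3149116/81) = 2*√787279/9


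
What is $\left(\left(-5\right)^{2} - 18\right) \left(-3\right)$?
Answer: $-21$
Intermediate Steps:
$\left(\left(-5\right)^{2} - 18\right) \left(-3\right) = \left(25 - 18\right) \left(-3\right) = 7 \left(-3\right) = -21$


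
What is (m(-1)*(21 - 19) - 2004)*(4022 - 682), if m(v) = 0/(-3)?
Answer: -6693360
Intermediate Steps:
m(v) = 0 (m(v) = 0*(-1/3) = 0)
(m(-1)*(21 - 19) - 2004)*(4022 - 682) = (0*(21 - 19) - 2004)*(4022 - 682) = (0*2 - 2004)*3340 = (0 - 2004)*3340 = -2004*3340 = -6693360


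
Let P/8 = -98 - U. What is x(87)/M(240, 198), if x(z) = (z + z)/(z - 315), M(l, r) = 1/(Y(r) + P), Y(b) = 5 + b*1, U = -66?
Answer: 1537/38 ≈ 40.447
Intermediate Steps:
Y(b) = 5 + b
P = -256 (P = 8*(-98 - 1*(-66)) = 8*(-98 + 66) = 8*(-32) = -256)
M(l, r) = 1/(-251 + r) (M(l, r) = 1/((5 + r) - 256) = 1/(-251 + r))
x(z) = 2*z/(-315 + z) (x(z) = (2*z)/(-315 + z) = 2*z/(-315 + z))
x(87)/M(240, 198) = (2*87/(-315 + 87))/(1/(-251 + 198)) = (2*87/(-228))/(1/(-53)) = (2*87*(-1/228))/(-1/53) = -29/38*(-53) = 1537/38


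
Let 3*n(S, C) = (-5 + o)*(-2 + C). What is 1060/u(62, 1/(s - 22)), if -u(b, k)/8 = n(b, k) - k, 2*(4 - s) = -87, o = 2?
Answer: -13515/196 ≈ -68.954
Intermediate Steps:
s = 95/2 (s = 4 - ½*(-87) = 4 + 87/2 = 95/2 ≈ 47.500)
n(S, C) = 2 - C (n(S, C) = ((-5 + 2)*(-2 + C))/3 = (-3*(-2 + C))/3 = (6 - 3*C)/3 = 2 - C)
u(b, k) = -16 + 16*k (u(b, k) = -8*((2 - k) - k) = -8*(2 - 2*k) = -16 + 16*k)
1060/u(62, 1/(s - 22)) = 1060/(-16 + 16/(95/2 - 22)) = 1060/(-16 + 16/(51/2)) = 1060/(-16 + 16*(2/51)) = 1060/(-16 + 32/51) = 1060/(-784/51) = 1060*(-51/784) = -13515/196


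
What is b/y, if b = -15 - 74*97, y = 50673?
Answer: -7193/50673 ≈ -0.14195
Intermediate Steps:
b = -7193 (b = -15 - 7178 = -7193)
b/y = -7193/50673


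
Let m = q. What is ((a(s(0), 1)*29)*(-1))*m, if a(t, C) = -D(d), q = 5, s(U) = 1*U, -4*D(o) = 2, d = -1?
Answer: -145/2 ≈ -72.500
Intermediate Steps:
D(o) = -½ (D(o) = -¼*2 = -½)
s(U) = U
a(t, C) = ½ (a(t, C) = -1*(-½) = ½)
m = 5
((a(s(0), 1)*29)*(-1))*m = (((½)*29)*(-1))*5 = ((29/2)*(-1))*5 = -29/2*5 = -145/2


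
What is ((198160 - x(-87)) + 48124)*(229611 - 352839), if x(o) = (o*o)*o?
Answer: -111495092436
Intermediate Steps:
x(o) = o**3 (x(o) = o**2*o = o**3)
((198160 - x(-87)) + 48124)*(229611 - 352839) = ((198160 - 1*(-87)**3) + 48124)*(229611 - 352839) = ((198160 - 1*(-658503)) + 48124)*(-123228) = ((198160 + 658503) + 48124)*(-123228) = (856663 + 48124)*(-123228) = 904787*(-123228) = -111495092436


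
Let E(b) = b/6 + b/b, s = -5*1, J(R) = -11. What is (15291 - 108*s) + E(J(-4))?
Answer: 94981/6 ≈ 15830.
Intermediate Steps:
s = -5
E(b) = 1 + b/6 (E(b) = b*(1/6) + 1 = b/6 + 1 = 1 + b/6)
(15291 - 108*s) + E(J(-4)) = (15291 - 108*(-5)) + (1 + (1/6)*(-11)) = (15291 + 540) + (1 - 11/6) = 15831 - 5/6 = 94981/6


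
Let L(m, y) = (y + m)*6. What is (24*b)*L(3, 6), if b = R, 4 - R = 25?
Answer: -27216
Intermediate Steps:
R = -21 (R = 4 - 1*25 = 4 - 25 = -21)
L(m, y) = 6*m + 6*y (L(m, y) = (m + y)*6 = 6*m + 6*y)
b = -21
(24*b)*L(3, 6) = (24*(-21))*(6*3 + 6*6) = -504*(18 + 36) = -504*54 = -27216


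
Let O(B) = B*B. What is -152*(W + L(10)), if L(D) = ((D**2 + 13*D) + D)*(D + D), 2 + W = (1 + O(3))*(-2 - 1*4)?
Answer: -720176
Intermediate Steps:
O(B) = B**2
W = -62 (W = -2 + (1 + 3**2)*(-2 - 1*4) = -2 + (1 + 9)*(-2 - 4) = -2 + 10*(-6) = -2 - 60 = -62)
L(D) = 2*D*(D**2 + 14*D) (L(D) = (D**2 + 14*D)*(2*D) = 2*D*(D**2 + 14*D))
-152*(W + L(10)) = -152*(-62 + 2*10**2*(14 + 10)) = -152*(-62 + 2*100*24) = -152*(-62 + 4800) = -152*4738 = -720176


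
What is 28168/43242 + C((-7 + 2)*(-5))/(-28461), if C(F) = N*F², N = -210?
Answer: 1079533658/205118427 ≈ 5.2630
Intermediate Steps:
C(F) = -210*F²
28168/43242 + C((-7 + 2)*(-5))/(-28461) = 28168/43242 - 210*25*(-7 + 2)²/(-28461) = 28168*(1/43242) - 210*(-5*(-5))²*(-1/28461) = 14084/21621 - 210*25²*(-1/28461) = 14084/21621 - 210*625*(-1/28461) = 14084/21621 - 131250*(-1/28461) = 14084/21621 + 43750/9487 = 1079533658/205118427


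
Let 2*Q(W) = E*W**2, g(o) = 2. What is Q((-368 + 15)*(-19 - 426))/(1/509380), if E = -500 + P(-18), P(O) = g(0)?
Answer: -3129757356465154500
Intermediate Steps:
P(O) = 2
E = -498 (E = -500 + 2 = -498)
Q(W) = -249*W**2 (Q(W) = (-498*W**2)/2 = -249*W**2)
Q((-368 + 15)*(-19 - 426))/(1/509380) = (-249*(-368 + 15)**2*(-19 - 426)**2)/(1/509380) = (-249*(-353*(-445))**2)/(1/509380) = -249*157085**2*509380 = -249*24675697225*509380 = -6144248609025*509380 = -3129757356465154500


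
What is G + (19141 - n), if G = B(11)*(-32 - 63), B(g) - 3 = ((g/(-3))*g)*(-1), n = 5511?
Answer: 28540/3 ≈ 9513.3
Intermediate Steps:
B(g) = 3 + g**2/3 (B(g) = 3 + ((g/(-3))*g)*(-1) = 3 + ((g*(-1/3))*g)*(-1) = 3 + ((-g/3)*g)*(-1) = 3 - g**2/3*(-1) = 3 + g**2/3)
G = -12350/3 (G = (3 + (1/3)*11**2)*(-32 - 63) = (3 + (1/3)*121)*(-95) = (3 + 121/3)*(-95) = (130/3)*(-95) = -12350/3 ≈ -4116.7)
G + (19141 - n) = -12350/3 + (19141 - 1*5511) = -12350/3 + (19141 - 5511) = -12350/3 + 13630 = 28540/3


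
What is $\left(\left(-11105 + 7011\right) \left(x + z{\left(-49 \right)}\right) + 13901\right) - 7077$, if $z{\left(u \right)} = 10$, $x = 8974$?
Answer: $-36773672$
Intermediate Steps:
$\left(\left(-11105 + 7011\right) \left(x + z{\left(-49 \right)}\right) + 13901\right) - 7077 = \left(\left(-11105 + 7011\right) \left(8974 + 10\right) + 13901\right) - 7077 = \left(\left(-4094\right) 8984 + 13901\right) - 7077 = \left(-36780496 + 13901\right) - 7077 = -36766595 - 7077 = -36773672$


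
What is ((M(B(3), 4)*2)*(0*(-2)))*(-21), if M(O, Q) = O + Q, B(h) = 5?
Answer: 0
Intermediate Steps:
((M(B(3), 4)*2)*(0*(-2)))*(-21) = (((5 + 4)*2)*(0*(-2)))*(-21) = ((9*2)*0)*(-21) = (18*0)*(-21) = 0*(-21) = 0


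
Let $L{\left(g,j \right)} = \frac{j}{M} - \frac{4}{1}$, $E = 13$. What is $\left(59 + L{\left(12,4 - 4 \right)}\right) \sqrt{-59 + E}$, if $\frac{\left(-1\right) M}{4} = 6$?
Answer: $55 i \sqrt{46} \approx 373.03 i$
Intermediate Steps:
$M = -24$ ($M = \left(-4\right) 6 = -24$)
$L{\left(g,j \right)} = -4 - \frac{j}{24}$ ($L{\left(g,j \right)} = \frac{j}{-24} - \frac{4}{1} = j \left(- \frac{1}{24}\right) - 4 = - \frac{j}{24} - 4 = -4 - \frac{j}{24}$)
$\left(59 + L{\left(12,4 - 4 \right)}\right) \sqrt{-59 + E} = \left(59 - \left(4 + \frac{4 - 4}{24}\right)\right) \sqrt{-59 + 13} = \left(59 - 4\right) \sqrt{-46} = \left(59 + \left(-4 + 0\right)\right) i \sqrt{46} = \left(59 - 4\right) i \sqrt{46} = 55 i \sqrt{46}$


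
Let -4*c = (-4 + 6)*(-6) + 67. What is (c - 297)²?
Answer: 1545049/16 ≈ 96566.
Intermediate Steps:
c = -55/4 (c = -((-4 + 6)*(-6) + 67)/4 = -(2*(-6) + 67)/4 = -(-12 + 67)/4 = -¼*55 = -55/4 ≈ -13.750)
(c - 297)² = (-55/4 - 297)² = (-1243/4)² = 1545049/16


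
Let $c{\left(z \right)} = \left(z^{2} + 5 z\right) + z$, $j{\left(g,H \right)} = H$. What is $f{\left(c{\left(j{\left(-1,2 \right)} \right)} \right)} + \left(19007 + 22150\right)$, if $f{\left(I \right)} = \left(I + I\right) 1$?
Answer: $41189$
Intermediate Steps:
$c{\left(z \right)} = z^{2} + 6 z$
$f{\left(I \right)} = 2 I$ ($f{\left(I \right)} = 2 I 1 = 2 I$)
$f{\left(c{\left(j{\left(-1,2 \right)} \right)} \right)} + \left(19007 + 22150\right) = 2 \cdot 2 \left(6 + 2\right) + \left(19007 + 22150\right) = 2 \cdot 2 \cdot 8 + 41157 = 2 \cdot 16 + 41157 = 32 + 41157 = 41189$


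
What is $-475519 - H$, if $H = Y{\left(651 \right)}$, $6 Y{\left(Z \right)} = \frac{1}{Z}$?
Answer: $- \frac{1857377215}{3906} \approx -4.7552 \cdot 10^{5}$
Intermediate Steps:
$Y{\left(Z \right)} = \frac{1}{6 Z}$
$H = \frac{1}{3906}$ ($H = \frac{1}{6 \cdot 651} = \frac{1}{6} \cdot \frac{1}{651} = \frac{1}{3906} \approx 0.00025602$)
$-475519 - H = -475519 - \frac{1}{3906} = - \frac{1857377215}{3906}$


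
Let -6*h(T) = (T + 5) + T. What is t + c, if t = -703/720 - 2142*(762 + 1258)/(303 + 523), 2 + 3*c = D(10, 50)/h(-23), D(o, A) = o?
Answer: -9125463277/1741680 ≈ -5239.5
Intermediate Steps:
h(T) = -5/6 - T/3 (h(T) = -((T + 5) + T)/6 = -((5 + T) + T)/6 = -(5 + 2*T)/6 = -5/6 - T/3)
c = -22/123 (c = -2/3 + (10/(-5/6 - 1/3*(-23)))/3 = -2/3 + (10/(-5/6 + 23/3))/3 = -2/3 + (10/(41/6))/3 = -2/3 + (10*(6/41))/3 = -2/3 + (1/3)*(60/41) = -2/3 + 20/41 = -22/123 ≈ -0.17886)
t = -222564677/42480 (t = -703*1/720 - 2142/(826/2020) = -703/720 - 2142/(826*(1/2020)) = -703/720 - 2142/413/1010 = -703/720 - 2142*1010/413 = -703/720 - 309060/59 = -222564677/42480 ≈ -5239.3)
t + c = -222564677/42480 - 22/123 = -9125463277/1741680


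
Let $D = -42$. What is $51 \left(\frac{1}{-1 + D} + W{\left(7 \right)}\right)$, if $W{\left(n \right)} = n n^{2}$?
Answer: $\frac{752148}{43} \approx 17492.0$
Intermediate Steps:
$W{\left(n \right)} = n^{3}$
$51 \left(\frac{1}{-1 + D} + W{\left(7 \right)}\right) = 51 \left(\frac{1}{-1 - 42} + 7^{3}\right) = 51 \left(\frac{1}{-43} + 343\right) = 51 \left(- \frac{1}{43} + 343\right) = 51 \cdot \frac{14748}{43} = \frac{752148}{43}$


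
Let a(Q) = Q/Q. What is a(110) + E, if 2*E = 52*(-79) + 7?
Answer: -4099/2 ≈ -2049.5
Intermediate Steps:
E = -4101/2 (E = (52*(-79) + 7)/2 = (-4108 + 7)/2 = (½)*(-4101) = -4101/2 ≈ -2050.5)
a(Q) = 1
a(110) + E = 1 - 4101/2 = -4099/2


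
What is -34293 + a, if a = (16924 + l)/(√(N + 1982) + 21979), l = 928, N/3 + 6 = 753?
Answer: -8282801601383/241536109 - 8926*√4223/241536109 ≈ -34292.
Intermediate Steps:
N = 2241 (N = -18 + 3*753 = -18 + 2259 = 2241)
a = 17852/(21979 + √4223) (a = (16924 + 928)/(√(2241 + 1982) + 21979) = 17852/(√4223 + 21979) = 17852/(21979 + √4223) ≈ 0.80984)
-34293 + a = -34293 + (196184554/241536109 - 8926*√4223/241536109) = -8282801601383/241536109 - 8926*√4223/241536109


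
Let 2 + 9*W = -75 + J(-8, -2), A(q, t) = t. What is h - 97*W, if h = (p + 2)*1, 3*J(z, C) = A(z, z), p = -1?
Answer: 23210/27 ≈ 859.63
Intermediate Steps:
J(z, C) = z/3
W = -239/27 (W = -2/9 + (-75 + (1/3)*(-8))/9 = -2/9 + (-75 - 8/3)/9 = -2/9 + (1/9)*(-233/3) = -2/9 - 233/27 = -239/27 ≈ -8.8519)
h = 1 (h = (-1 + 2)*1 = 1*1 = 1)
h - 97*W = 1 - 97*(-239/27) = 1 + 23183/27 = 23210/27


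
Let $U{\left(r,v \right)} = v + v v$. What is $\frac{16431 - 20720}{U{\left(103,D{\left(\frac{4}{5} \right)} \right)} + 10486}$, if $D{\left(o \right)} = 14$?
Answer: $- \frac{4289}{10696} \approx -0.40099$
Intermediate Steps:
$U{\left(r,v \right)} = v + v^{2}$
$\frac{16431 - 20720}{U{\left(103,D{\left(\frac{4}{5} \right)} \right)} + 10486} = \frac{16431 - 20720}{14 \left(1 + 14\right) + 10486} = - \frac{4289}{14 \cdot 15 + 10486} = - \frac{4289}{210 + 10486} = - \frac{4289}{10696}$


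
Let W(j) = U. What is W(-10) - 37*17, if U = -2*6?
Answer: -641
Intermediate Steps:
U = -12
W(j) = -12
W(-10) - 37*17 = -12 - 37*17 = -12 - 629 = -641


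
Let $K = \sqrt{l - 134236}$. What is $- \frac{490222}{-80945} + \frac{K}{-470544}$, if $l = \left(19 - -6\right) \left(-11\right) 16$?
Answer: $\frac{490222}{80945} - \frac{i \sqrt{3851}}{78424} \approx 6.0562 - 0.00079129 i$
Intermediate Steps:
$l = -4400$ ($l = \left(19 + 6\right) \left(-11\right) 16 = 25 \left(-11\right) 16 = \left(-275\right) 16 = -4400$)
$K = 6 i \sqrt{3851}$ ($K = \sqrt{-4400 - 134236} = \sqrt{-138636} = 6 i \sqrt{3851} \approx 372.34 i$)
$- \frac{490222}{-80945} + \frac{K}{-470544} = - \frac{490222}{-80945} + \frac{6 i \sqrt{3851}}{-470544} = \left(-490222\right) \left(- \frac{1}{80945}\right) + 6 i \sqrt{3851} \left(- \frac{1}{470544}\right) = \frac{490222}{80945} - \frac{i \sqrt{3851}}{78424}$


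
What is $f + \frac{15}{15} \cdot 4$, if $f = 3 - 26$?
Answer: $-19$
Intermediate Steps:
$f = -23$ ($f = 3 - 26 = -23$)
$f + \frac{15}{15} \cdot 4 = -23 + \frac{15}{15} \cdot 4 = -23 + 15 \cdot \frac{1}{15} \cdot 4 = -23 + 1 \cdot 4 = -23 + 4 = -19$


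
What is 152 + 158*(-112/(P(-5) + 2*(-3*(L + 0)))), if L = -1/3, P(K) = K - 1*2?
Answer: 18456/5 ≈ 3691.2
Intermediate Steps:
P(K) = -2 + K (P(K) = K - 2 = -2 + K)
L = -⅓ (L = -1*⅓ = -⅓ ≈ -0.33333)
152 + 158*(-112/(P(-5) + 2*(-3*(L + 0)))) = 152 + 158*(-112/((-2 - 5) + 2*(-3*(-⅓ + 0)))) = 152 + 158*(-112/(-7 + 2*(-3*(-⅓)))) = 152 + 158*(-112/(-7 + 2*1)) = 152 + 158*(-112/(-7 + 2)) = 152 + 158*(-112/(-5)) = 152 + 158*(-112*(-⅕)) = 152 + 158*(112/5) = 152 + 17696/5 = 18456/5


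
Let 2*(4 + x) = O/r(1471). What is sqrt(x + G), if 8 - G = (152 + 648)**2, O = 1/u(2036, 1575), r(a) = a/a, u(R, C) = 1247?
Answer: I*sqrt(3980798157362)/2494 ≈ 800.0*I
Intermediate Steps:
r(a) = 1
O = 1/1247 ≈ 0.00080192
G = -639992 (G = 8 - (152 + 648)**2 = 8 - 1*800**2 = 8 - 1*640000 = 8 - 640000 = -639992)
x = -9975/2494 (x = -4 + ((1/1247)/1)/2 = -4 + ((1/1247)*1)/2 = -4 + (1/2)*(1/1247) = -4 + 1/2494 = -9975/2494 ≈ -3.9996)
sqrt(x + G) = sqrt(-9975/2494 - 639992) = sqrt(-1596150023/2494) = I*sqrt(3980798157362)/2494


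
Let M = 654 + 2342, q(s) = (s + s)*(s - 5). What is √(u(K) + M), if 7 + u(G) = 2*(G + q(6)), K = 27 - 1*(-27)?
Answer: √3121 ≈ 55.866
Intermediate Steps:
q(s) = 2*s*(-5 + s) (q(s) = (2*s)*(-5 + s) = 2*s*(-5 + s))
K = 54 (K = 27 + 27 = 54)
u(G) = 17 + 2*G (u(G) = -7 + 2*(G + 2*6*(-5 + 6)) = -7 + 2*(G + 2*6*1) = -7 + 2*(G + 12) = -7 + 2*(12 + G) = -7 + (24 + 2*G) = 17 + 2*G)
M = 2996
√(u(K) + M) = √((17 + 2*54) + 2996) = √((17 + 108) + 2996) = √(125 + 2996) = √3121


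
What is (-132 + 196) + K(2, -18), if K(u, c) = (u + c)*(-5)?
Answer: 144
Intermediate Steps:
K(u, c) = -5*c - 5*u (K(u, c) = (c + u)*(-5) = -5*c - 5*u)
(-132 + 196) + K(2, -18) = (-132 + 196) + (-5*(-18) - 5*2) = 64 + (90 - 10) = 64 + 80 = 144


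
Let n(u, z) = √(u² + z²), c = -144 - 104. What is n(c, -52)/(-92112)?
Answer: -√4013/23028 ≈ -0.0027509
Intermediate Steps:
c = -248
n(c, -52)/(-92112) = √((-248)² + (-52)²)/(-92112) = √(61504 + 2704)*(-1/92112) = √64208*(-1/92112) = (4*√4013)*(-1/92112) = -√4013/23028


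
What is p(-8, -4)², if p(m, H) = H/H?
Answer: 1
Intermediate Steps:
p(m, H) = 1
p(-8, -4)² = 1² = 1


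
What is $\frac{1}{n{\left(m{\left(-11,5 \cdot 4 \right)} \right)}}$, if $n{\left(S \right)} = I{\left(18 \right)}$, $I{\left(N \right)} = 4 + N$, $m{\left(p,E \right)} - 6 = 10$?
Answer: $\frac{1}{22} \approx 0.045455$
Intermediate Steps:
$m{\left(p,E \right)} = 16$ ($m{\left(p,E \right)} = 6 + 10 = 16$)
$n{\left(S \right)} = 22$ ($n{\left(S \right)} = 4 + 18 = 22$)
$\frac{1}{n{\left(m{\left(-11,5 \cdot 4 \right)} \right)}} = \frac{1}{22}$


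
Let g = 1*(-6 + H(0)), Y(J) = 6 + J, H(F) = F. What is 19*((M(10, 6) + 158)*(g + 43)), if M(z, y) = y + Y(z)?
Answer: 126540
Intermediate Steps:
g = -6 (g = 1*(-6 + 0) = 1*(-6) = -6)
M(z, y) = 6 + y + z (M(z, y) = y + (6 + z) = 6 + y + z)
19*((M(10, 6) + 158)*(g + 43)) = 19*(((6 + 6 + 10) + 158)*(-6 + 43)) = 19*((22 + 158)*37) = 19*(180*37) = 19*6660 = 126540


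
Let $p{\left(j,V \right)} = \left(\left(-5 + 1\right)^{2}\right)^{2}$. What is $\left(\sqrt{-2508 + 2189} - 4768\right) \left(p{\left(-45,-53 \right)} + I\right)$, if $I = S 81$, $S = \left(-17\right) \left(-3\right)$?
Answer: $-20917216 + 4387 i \sqrt{319} \approx -2.0917 \cdot 10^{7} + 78354.0 i$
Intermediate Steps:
$S = 51$
$p{\left(j,V \right)} = 256$ ($p{\left(j,V \right)} = \left(\left(-4\right)^{2}\right)^{2} = 16^{2} = 256$)
$I = 4131$ ($I = 51 \cdot 81 = 4131$)
$\left(\sqrt{-2508 + 2189} - 4768\right) \left(p{\left(-45,-53 \right)} + I\right) = \left(\sqrt{-2508 + 2189} - 4768\right) \left(256 + 4131\right) = \left(\sqrt{-319} - 4768\right) 4387 = \left(i \sqrt{319} - 4768\right) 4387 = \left(-4768 + i \sqrt{319}\right) 4387 = -20917216 + 4387 i \sqrt{319}$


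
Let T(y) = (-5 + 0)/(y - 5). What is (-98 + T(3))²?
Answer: 36481/4 ≈ 9120.3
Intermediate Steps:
T(y) = -5/(-5 + y)
(-98 + T(3))² = (-98 - 5/(-5 + 3))² = (-98 - 5/(-2))² = (-98 - 5*(-½))² = (-98 + 5/2)² = (-191/2)² = 36481/4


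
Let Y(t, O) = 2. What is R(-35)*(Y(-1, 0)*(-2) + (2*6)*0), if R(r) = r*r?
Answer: -4900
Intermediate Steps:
R(r) = r**2
R(-35)*(Y(-1, 0)*(-2) + (2*6)*0) = (-35)**2*(2*(-2) + (2*6)*0) = 1225*(-4 + 12*0) = 1225*(-4 + 0) = 1225*(-4) = -4900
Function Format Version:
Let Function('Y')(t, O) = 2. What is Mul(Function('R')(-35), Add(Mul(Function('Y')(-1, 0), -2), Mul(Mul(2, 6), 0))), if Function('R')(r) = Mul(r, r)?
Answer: -4900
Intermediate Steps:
Function('R')(r) = Pow(r, 2)
Mul(Function('R')(-35), Add(Mul(Function('Y')(-1, 0), -2), Mul(Mul(2, 6), 0))) = Mul(Pow(-35, 2), Add(Mul(2, -2), Mul(Mul(2, 6), 0))) = Mul(1225, Add(-4, Mul(12, 0))) = Mul(1225, Add(-4, 0)) = Mul(1225, -4) = -4900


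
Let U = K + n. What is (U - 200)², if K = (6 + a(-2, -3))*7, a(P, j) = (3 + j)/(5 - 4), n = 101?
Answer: 3249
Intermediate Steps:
a(P, j) = 3 + j (a(P, j) = (3 + j)/1 = (3 + j)*1 = 3 + j)
K = 42 (K = (6 + (3 - 3))*7 = (6 + 0)*7 = 6*7 = 42)
U = 143 (U = 42 + 101 = 143)
(U - 200)² = (143 - 200)² = (-57)² = 3249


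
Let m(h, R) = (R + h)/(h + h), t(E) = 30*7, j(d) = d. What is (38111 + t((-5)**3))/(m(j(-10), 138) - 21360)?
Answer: -191605/106832 ≈ -1.7935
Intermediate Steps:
t(E) = 210
m(h, R) = (R + h)/(2*h) (m(h, R) = (R + h)/((2*h)) = (R + h)*(1/(2*h)) = (R + h)/(2*h))
(38111 + t((-5)**3))/(m(j(-10), 138) - 21360) = (38111 + 210)/((1/2)*(138 - 10)/(-10) - 21360) = 38321/((1/2)*(-1/10)*128 - 21360) = 38321/(-32/5 - 21360) = 38321/(-106832/5) = 38321*(-5/106832) = -191605/106832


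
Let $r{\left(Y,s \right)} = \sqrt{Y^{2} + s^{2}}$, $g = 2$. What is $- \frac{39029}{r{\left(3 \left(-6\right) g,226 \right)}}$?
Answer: $- \frac{39029 \sqrt{13093}}{26186} \approx -170.54$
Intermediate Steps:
$- \frac{39029}{r{\left(3 \left(-6\right) g,226 \right)}} = - \frac{39029}{\sqrt{\left(3 \left(-6\right) 2\right)^{2} + 226^{2}}} = - \frac{39029}{\sqrt{\left(\left(-18\right) 2\right)^{2} + 51076}} = - \frac{39029}{\sqrt{\left(-36\right)^{2} + 51076}} = - \frac{39029}{\sqrt{1296 + 51076}} = - \frac{39029}{\sqrt{52372}} = - \frac{39029}{2 \sqrt{13093}} = - 39029 \frac{\sqrt{13093}}{26186} = - \frac{39029 \sqrt{13093}}{26186}$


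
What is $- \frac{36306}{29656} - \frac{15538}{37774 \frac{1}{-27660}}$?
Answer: $\frac{17037722307}{1497628} \approx 11376.0$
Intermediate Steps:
$- \frac{36306}{29656} - \frac{15538}{37774 \frac{1}{-27660}} = \left(-36306\right) \frac{1}{29656} - \frac{15538}{37774 \left(- \frac{1}{27660}\right)} = - \frac{18153}{14828} - \frac{15538}{- \frac{18887}{13830}} = - \frac{18153}{14828} - - \frac{12640620}{1111} = - \frac{18153}{14828} + \frac{12640620}{1111} = \frac{17037722307}{1497628}$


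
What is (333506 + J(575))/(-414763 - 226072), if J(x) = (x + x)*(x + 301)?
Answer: -1340906/640835 ≈ -2.0924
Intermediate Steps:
J(x) = 2*x*(301 + x) (J(x) = (2*x)*(301 + x) = 2*x*(301 + x))
(333506 + J(575))/(-414763 - 226072) = (333506 + 2*575*(301 + 575))/(-414763 - 226072) = (333506 + 2*575*876)/(-640835) = (333506 + 1007400)*(-1/640835) = 1340906*(-1/640835) = -1340906/640835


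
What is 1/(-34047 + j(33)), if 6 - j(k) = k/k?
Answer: -1/34042 ≈ -2.9375e-5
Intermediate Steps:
j(k) = 5 (j(k) = 6 - k/k = 6 - 1*1 = 6 - 1 = 5)
1/(-34047 + j(33)) = 1/(-34047 + 5) = 1/(-34042) = -1/34042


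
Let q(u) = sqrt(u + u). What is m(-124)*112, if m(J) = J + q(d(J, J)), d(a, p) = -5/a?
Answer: -13888 + 56*sqrt(310)/31 ≈ -13856.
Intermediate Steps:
q(u) = sqrt(2)*sqrt(u) (q(u) = sqrt(2*u) = sqrt(2)*sqrt(u))
m(J) = J + sqrt(10)*sqrt(-1/J) (m(J) = J + sqrt(2)*sqrt(-5/J) = J + sqrt(2)*(sqrt(5)*sqrt(-1/J)) = J + sqrt(10)*sqrt(-1/J))
m(-124)*112 = (-124 + sqrt(10)*sqrt(-1/(-124)))*112 = (-124 + sqrt(10)*sqrt(-1*(-1/124)))*112 = (-124 + sqrt(10)*sqrt(1/124))*112 = (-124 + sqrt(10)*(sqrt(31)/62))*112 = (-124 + sqrt(310)/62)*112 = -13888 + 56*sqrt(310)/31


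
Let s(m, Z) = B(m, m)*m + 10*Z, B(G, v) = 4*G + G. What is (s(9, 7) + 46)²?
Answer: 271441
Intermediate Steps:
B(G, v) = 5*G
s(m, Z) = 5*m² + 10*Z (s(m, Z) = (5*m)*m + 10*Z = 5*m² + 10*Z)
(s(9, 7) + 46)² = ((5*9² + 10*7) + 46)² = ((5*81 + 70) + 46)² = ((405 + 70) + 46)² = (475 + 46)² = 521² = 271441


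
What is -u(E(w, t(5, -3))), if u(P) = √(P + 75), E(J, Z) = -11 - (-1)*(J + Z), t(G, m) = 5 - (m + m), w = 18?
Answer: -√93 ≈ -9.6436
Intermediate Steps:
t(G, m) = 5 - 2*m
E(J, Z) = -11 + J + Z (E(J, Z) = -11 - (-J - Z) = -11 + (J + Z) = -11 + J + Z)
u(P) = √(75 + P)
-u(E(w, t(5, -3))) = -√(75 + (-11 + 18 + (5 - 2*(-3)))) = -√(75 + (-11 + 18 + (5 + 6))) = -√(75 + (-11 + 18 + 11)) = -√(75 + 18) = -√93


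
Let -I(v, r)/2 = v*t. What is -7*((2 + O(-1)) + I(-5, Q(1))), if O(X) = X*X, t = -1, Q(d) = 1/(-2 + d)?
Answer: 49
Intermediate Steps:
O(X) = X²
I(v, r) = 2*v (I(v, r) = -2*v*(-1) = -(-2)*v = 2*v)
-7*((2 + O(-1)) + I(-5, Q(1))) = -7*((2 + (-1)²) + 2*(-5)) = -7*((2 + 1) - 10) = -7*(3 - 10) = -7*(-7) = 49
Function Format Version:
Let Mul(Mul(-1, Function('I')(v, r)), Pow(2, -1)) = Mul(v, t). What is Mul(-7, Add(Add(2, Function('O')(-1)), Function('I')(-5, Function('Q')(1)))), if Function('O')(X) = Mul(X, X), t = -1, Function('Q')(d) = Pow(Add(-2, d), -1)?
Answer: 49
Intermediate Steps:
Function('O')(X) = Pow(X, 2)
Function('I')(v, r) = Mul(2, v) (Function('I')(v, r) = Mul(-2, Mul(v, -1)) = Mul(-2, Mul(-1, v)) = Mul(2, v))
Mul(-7, Add(Add(2, Function('O')(-1)), Function('I')(-5, Function('Q')(1)))) = Mul(-7, Add(Add(2, Pow(-1, 2)), Mul(2, -5))) = Mul(-7, Add(Add(2, 1), -10)) = Mul(-7, Add(3, -10)) = Mul(-7, -7) = 49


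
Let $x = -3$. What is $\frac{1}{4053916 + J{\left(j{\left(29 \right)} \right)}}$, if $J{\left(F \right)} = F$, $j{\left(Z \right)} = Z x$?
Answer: $\frac{1}{4053829} \approx 2.4668 \cdot 10^{-7}$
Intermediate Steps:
$j{\left(Z \right)} = - 3 Z$ ($j{\left(Z \right)} = Z \left(-3\right) = - 3 Z$)
$\frac{1}{4053916 + J{\left(j{\left(29 \right)} \right)}} = \frac{1}{4053916 - 87} = \frac{1}{4053829}$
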